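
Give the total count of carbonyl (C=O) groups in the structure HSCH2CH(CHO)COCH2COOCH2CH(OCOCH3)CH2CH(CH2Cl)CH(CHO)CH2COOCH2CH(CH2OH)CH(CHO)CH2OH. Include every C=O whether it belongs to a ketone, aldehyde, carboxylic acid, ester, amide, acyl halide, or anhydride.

7

CH(CHO): aldehyde, 1 C=O (running total 1).
CO: ketone, 1 C=O (running total 2).
CH2COOCH2: ester, 1 C=O (running total 3).
CH(OCOCH3): ester, 1 C=O (running total 4).
CH(CHO): aldehyde, 1 C=O (running total 5).
CH2COOCH2: ester, 1 C=O (running total 6).
CH(CHO): aldehyde, 1 C=O (running total 7).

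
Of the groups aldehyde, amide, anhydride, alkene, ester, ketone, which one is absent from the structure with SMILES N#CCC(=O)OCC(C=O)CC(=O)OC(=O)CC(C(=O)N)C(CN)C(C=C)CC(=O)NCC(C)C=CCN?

ketone

aldehyde: present (CH(CHO) — pendant –CHO: carbonyl C bonded to C and H → aldehyde).
alkene: present (CH(CH=CH2) — pendant –CH=CH2: C=C double bond → alkene).
ester: present (CH2COOCH2 — –C(=O)–O–C with C on the carbonyl side → ester).
anhydride: present (CH2CO-O-COCH2 — two acyl groups sharing one oxygen, –C(=O)–O–C(=O)– → anhydride).
amide: present (CH(CONH2) — pendant –CONH2: carbonyl C bonded to C and N → amide).
ketone: absent. In CH2COOCH2, the C=O is bonded to an –O–C group, which defines an ester, not a ketone. In each of CH(CONH2) and CH2CONHCH2, the C=O is bonded to nitrogen, which defines an amide, not a ketone. In CH(CHO), the carbonyl carbon carries an H, so it is an aldehyde, not a ketone. In CH2CO-O-COCH2, the two C=O groups share a bridging oxygen, which is an anhydride linkage, not a ketone.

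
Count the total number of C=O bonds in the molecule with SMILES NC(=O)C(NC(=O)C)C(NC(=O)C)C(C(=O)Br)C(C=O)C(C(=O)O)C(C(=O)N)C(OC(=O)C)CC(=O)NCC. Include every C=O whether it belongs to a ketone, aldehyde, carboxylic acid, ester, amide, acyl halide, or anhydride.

H2NCO: amide, 1 C=O (running total 1).
CH(NHCOCH3): amide, 1 C=O (running total 2).
CH(NHCOCH3): amide, 1 C=O (running total 3).
CH(COBr): acyl halide, 1 C=O (running total 4).
CH(CHO): aldehyde, 1 C=O (running total 5).
CH(COOH): carboxylic acid, 1 C=O (running total 6).
CH(CONH2): amide, 1 C=O (running total 7).
CH(OCOCH3): ester, 1 C=O (running total 8).
CH2CONHCH2: amide, 1 C=O (running total 9).

9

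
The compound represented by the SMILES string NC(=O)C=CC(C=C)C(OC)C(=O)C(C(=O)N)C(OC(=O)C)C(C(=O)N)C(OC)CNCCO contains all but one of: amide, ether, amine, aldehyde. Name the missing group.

aldehyde

ether: present (CH(OCH3) — pendant –OCH3: C–O–C with sp³ C, no adjacent C=O → ether).
amide: present (H2NCO — –C(=O)NH2: carbonyl C bonded to C and to N → amide (the N is not a separate amine)).
amine: present (CH2NHCH2 — C–N–C with sp³ carbons and no adjacent C=O → amine (secondary)).
aldehyde: absent. In CO, the carbonyl carbon is bonded to two carbons, so it is a ketone, not an aldehyde.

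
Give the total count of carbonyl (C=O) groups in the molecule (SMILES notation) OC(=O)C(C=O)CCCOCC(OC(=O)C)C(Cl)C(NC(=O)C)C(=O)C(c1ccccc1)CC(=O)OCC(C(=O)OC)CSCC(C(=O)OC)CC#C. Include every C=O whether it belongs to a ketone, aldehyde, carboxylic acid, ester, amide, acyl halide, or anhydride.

8

HOOC: carboxylic acid, 1 C=O (running total 1).
CH(CHO): aldehyde, 1 C=O (running total 2).
CH(OCOCH3): ester, 1 C=O (running total 3).
CH(NHCOCH3): amide, 1 C=O (running total 4).
CO: ketone, 1 C=O (running total 5).
CH2COOCH2: ester, 1 C=O (running total 6).
CH(COOCH3): ester, 1 C=O (running total 7).
CH(COOCH3): ester, 1 C=O (running total 8).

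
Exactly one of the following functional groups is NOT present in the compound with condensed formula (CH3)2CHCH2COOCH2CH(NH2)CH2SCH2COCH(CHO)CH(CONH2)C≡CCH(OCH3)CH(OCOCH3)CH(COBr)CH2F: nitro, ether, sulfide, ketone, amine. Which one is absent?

ketone: present (CO — –C(=O)– with carbon on both sides → ketone).
sulfide: present (CH2SCH2 — C–S–C linkage → sulfide (thioether)).
ether: present (CH(OCH3) — pendant –OCH3: C–O–C with sp³ C, no adjacent C=O → ether).
amine: present (CH(NH2) — –NH2 on an sp³ carbon with no adjacent C=O → amine).
nitro: no segment matches this pattern.

nitro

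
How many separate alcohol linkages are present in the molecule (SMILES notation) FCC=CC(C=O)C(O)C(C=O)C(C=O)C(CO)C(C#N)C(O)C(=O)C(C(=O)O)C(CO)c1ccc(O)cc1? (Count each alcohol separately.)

4

halogen on an sp³ carbon → alkyl halide.
C=C double bond → alkene.
pendant –CHO: carbonyl C bonded to C and H → aldehyde.
–OH on an sp³ carbon → alcohol (secondary).
pendant –CHO: carbonyl C bonded to C and H → aldehyde.
pendant –CHO: carbonyl C bonded to C and H → aldehyde.
pendant –CH2OH on an sp³ backbone C → alcohol.
pendant –C≡N: nitrile.
–OH on an sp³ carbon → alcohol (secondary).
–C(=O)– with carbon on both sides → ketone.
pendant –COOH: carbonyl C bonded to C and –OH → carboxylic acid.
pendant –CH2OH on an sp³ backbone C → alcohol.
–OH attached directly to an aromatic ring → phenol (not alcohol); the ring itself is an arene.
Alcohol appears at: CH(OH), CH(CH2OH), CH(OH), CH(CH2OH) → 4.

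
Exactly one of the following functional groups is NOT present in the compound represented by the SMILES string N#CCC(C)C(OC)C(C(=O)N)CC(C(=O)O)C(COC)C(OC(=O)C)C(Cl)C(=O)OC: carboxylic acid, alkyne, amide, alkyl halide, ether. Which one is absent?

amide: present (CH(CONH2) — pendant –CONH2: carbonyl C bonded to C and N → amide).
carboxylic acid: present (CH(COOH) — pendant –COOH: carbonyl C bonded to C and –OH → carboxylic acid).
alkyl halide: present (CH(Cl) — halogen on an sp³ carbon → alkyl halide).
ether: present (CH(OCH3) — pendant –OCH3: C–O–C with sp³ C, no adjacent C=O → ether).
alkyne: absent. In N≡C, the triple bond is C≡N, not C≡C, so it is a nitrile.

alkyne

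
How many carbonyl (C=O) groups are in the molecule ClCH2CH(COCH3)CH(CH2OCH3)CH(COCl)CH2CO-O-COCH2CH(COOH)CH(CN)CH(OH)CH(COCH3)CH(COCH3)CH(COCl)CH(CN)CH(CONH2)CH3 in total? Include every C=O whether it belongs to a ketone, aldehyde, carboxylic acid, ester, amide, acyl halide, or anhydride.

CH(COCH3): ketone, 1 C=O (running total 1).
CH(COCl): acyl halide, 1 C=O (running total 2).
CH2CO-O-COCH2: anhydride, 2 C=O (running total 4).
CH(COOH): carboxylic acid, 1 C=O (running total 5).
CH(COCH3): ketone, 1 C=O (running total 6).
CH(COCH3): ketone, 1 C=O (running total 7).
CH(COCl): acyl halide, 1 C=O (running total 8).
CH(CONH2): amide, 1 C=O (running total 9).

9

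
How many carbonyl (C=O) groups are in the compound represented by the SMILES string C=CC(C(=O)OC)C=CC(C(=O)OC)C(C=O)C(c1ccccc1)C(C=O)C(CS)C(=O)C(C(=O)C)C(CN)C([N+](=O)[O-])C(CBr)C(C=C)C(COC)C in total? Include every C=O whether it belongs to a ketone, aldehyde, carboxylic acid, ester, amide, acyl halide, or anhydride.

CH(COOCH3): ester, 1 C=O (running total 1).
CH(COOCH3): ester, 1 C=O (running total 2).
CH(CHO): aldehyde, 1 C=O (running total 3).
CH(CHO): aldehyde, 1 C=O (running total 4).
CO: ketone, 1 C=O (running total 5).
CH(COCH3): ketone, 1 C=O (running total 6).

6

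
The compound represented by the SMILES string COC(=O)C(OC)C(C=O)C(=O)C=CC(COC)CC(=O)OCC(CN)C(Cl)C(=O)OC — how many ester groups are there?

3

CH3O–C(=O)–: carbonyl C bonded to C and to –OCH3 → ester (not ketone + ether).
pendant –OCH3: C–O–C with sp³ C, no adjacent C=O → ether.
pendant –CHO: carbonyl C bonded to C and H → aldehyde.
–C(=O)– with carbon on both sides → ketone.
C=C double bond → alkene.
pendant –CH2OCH3: C–O–C linkage → ether.
–C(=O)–O–C with C on the carbonyl side → ester.
pendant –CH2NH2: N on sp³ C, no adjacent C=O → amine.
halogen on an sp³ carbon → alkyl halide.
–C(=O)OCH3: carbonyl C bonded to C and to –OCH3 → ester (not ketone + ether).
Ester appears at: CH3OOC, CH2COOCH2, COOCH3 → 3.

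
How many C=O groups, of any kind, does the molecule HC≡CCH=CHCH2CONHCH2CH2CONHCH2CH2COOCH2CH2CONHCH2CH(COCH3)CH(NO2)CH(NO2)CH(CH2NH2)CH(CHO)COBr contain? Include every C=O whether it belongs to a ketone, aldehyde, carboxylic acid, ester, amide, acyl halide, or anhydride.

7

CH2CONHCH2: amide, 1 C=O (running total 1).
CH2CONHCH2: amide, 1 C=O (running total 2).
CH2COOCH2: ester, 1 C=O (running total 3).
CH2CONHCH2: amide, 1 C=O (running total 4).
CH(COCH3): ketone, 1 C=O (running total 5).
CH(CHO): aldehyde, 1 C=O (running total 6).
COBr: acyl halide, 1 C=O (running total 7).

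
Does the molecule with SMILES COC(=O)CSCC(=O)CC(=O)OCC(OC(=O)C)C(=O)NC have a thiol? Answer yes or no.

no

CH3O–C(=O)–: carbonyl C bonded to C and to –OCH3 → ester (not ketone + ether).
C–S–C linkage → sulfide (thioether).
–C(=O)– with carbon on both sides → ketone.
–C(=O)–O–C with C on the carbonyl side → ester.
pendant –OC(=O)CH3: an acyloxy group → ester.
–C(=O)NHCH3: carbonyl C bonded to C and to N → amide (the N is not an amine).
The groups actually present are: amide, ester, ketone, sulfide.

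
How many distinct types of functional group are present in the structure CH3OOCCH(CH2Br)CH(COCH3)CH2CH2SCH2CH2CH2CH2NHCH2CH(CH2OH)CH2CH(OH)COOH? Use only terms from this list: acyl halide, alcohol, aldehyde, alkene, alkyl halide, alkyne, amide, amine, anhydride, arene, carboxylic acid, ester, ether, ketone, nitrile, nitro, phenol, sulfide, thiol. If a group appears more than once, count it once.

Working along the chain:
  CH3OOC: CH3O–C(=O)–: carbonyl C bonded to C and to –OCH3 → ester (not ketone + ether).
  CH(CH2Br): pendant –CH2X: halogen on sp³ carbon → alkyl halide.
  CH(COCH3): pendant –COCH3: carbonyl C bonded to two carbons → ketone.
  CH2SCH2: C–S–C linkage → sulfide (thioether).
  CH2NHCH2: C–N–C with sp³ carbons and no adjacent C=O → amine (secondary).
  CH(CH2OH): pendant –CH2OH on an sp³ backbone C → alcohol.
  CH(OH): –OH on an sp³ carbon → alcohol (secondary).
  COOH: –COOH: carbonyl C bonded to –OH and C → carboxylic acid (the –OH is not a separate alcohol).
Distinct types present: alcohol, alkyl halide, amine, carboxylic acid, ester, ketone, sulfide.

7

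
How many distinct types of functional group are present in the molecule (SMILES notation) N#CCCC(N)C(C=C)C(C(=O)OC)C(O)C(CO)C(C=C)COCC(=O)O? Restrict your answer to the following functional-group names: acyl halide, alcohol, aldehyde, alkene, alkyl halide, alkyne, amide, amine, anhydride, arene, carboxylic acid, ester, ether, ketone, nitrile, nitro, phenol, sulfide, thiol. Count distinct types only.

N≡C–: carbon triple-bonded to nitrogen → nitrile.
–NH2 on an sp³ carbon with no adjacent C=O → amine.
pendant –CH=CH2: C=C double bond → alkene.
pendant –COOCH3: carbonyl C bonded to C and –OCH3 → ester.
–OH on an sp³ carbon → alcohol (secondary).
pendant –CH2OH on an sp³ backbone C → alcohol.
pendant –CH=CH2: C=C double bond → alkene.
C–O–C with sp³ carbons on both sides and no adjacent C=O → ether.
–COOH: carbonyl C bonded to –OH and C → carboxylic acid (the –OH is not a separate alcohol).
Distinct types present: alcohol, alkene, amine, carboxylic acid, ester, ether, nitrile.

7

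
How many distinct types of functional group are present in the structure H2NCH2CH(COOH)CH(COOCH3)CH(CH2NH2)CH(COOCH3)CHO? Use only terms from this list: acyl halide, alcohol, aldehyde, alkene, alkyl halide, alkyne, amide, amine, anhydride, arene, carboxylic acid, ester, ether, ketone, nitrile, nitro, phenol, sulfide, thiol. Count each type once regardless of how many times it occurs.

4

Taking each segment in turn:
  H2NCH2: –NH2 on an sp³ carbon with no adjacent C=O → amine.
  CH(COOH): pendant –COOH: carbonyl C bonded to C and –OH → carboxylic acid.
  CH(COOCH3): pendant –COOCH3: carbonyl C bonded to C and –OCH3 → ester.
  CH(CH2NH2): pendant –CH2NH2: N on sp³ C, no adjacent C=O → amine.
  CH(COOCH3): pendant –COOCH3: carbonyl C bonded to C and –OCH3 → ester.
  CHO: terminal –CHO: carbonyl C bonded to H and C → aldehyde.
Distinct types present: aldehyde, amine, carboxylic acid, ester.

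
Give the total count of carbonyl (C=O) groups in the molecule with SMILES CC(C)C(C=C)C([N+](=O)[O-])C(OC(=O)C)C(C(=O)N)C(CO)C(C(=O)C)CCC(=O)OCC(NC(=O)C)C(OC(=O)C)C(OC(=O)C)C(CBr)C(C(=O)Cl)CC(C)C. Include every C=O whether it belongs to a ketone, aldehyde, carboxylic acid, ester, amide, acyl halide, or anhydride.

8

CH(OCOCH3): ester, 1 C=O (running total 1).
CH(CONH2): amide, 1 C=O (running total 2).
CH(COCH3): ketone, 1 C=O (running total 3).
CH2COOCH2: ester, 1 C=O (running total 4).
CH(NHCOCH3): amide, 1 C=O (running total 5).
CH(OCOCH3): ester, 1 C=O (running total 6).
CH(OCOCH3): ester, 1 C=O (running total 7).
CH(COCl): acyl halide, 1 C=O (running total 8).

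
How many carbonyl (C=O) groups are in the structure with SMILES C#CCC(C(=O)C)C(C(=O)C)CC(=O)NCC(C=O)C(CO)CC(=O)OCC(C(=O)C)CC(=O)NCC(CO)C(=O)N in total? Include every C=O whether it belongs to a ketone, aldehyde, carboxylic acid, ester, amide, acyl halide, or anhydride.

CH(COCH3): ketone, 1 C=O (running total 1).
CH(COCH3): ketone, 1 C=O (running total 2).
CH2CONHCH2: amide, 1 C=O (running total 3).
CH(CHO): aldehyde, 1 C=O (running total 4).
CH2COOCH2: ester, 1 C=O (running total 5).
CH(COCH3): ketone, 1 C=O (running total 6).
CH2CONHCH2: amide, 1 C=O (running total 7).
CONH2: amide, 1 C=O (running total 8).

8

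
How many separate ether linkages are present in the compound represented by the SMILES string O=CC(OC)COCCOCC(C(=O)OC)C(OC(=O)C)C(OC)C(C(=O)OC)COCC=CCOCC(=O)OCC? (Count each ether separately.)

6

Taking each segment in turn:
  OHC: terminal –CHO: carbonyl C bonded to H and C → aldehyde.
  CH(OCH3): pendant –OCH3: C–O–C with sp³ C, no adjacent C=O → ether.
  CH2OCH2: C–O–C with sp³ carbons on both sides and no adjacent C=O → ether.
  CH2OCH2: C–O–C with sp³ carbons on both sides and no adjacent C=O → ether.
  CH(COOCH3): pendant –COOCH3: carbonyl C bonded to C and –OCH3 → ester.
  CH(OCOCH3): pendant –OC(=O)CH3: an acyloxy group → ester.
  CH(OCH3): pendant –OCH3: C–O–C with sp³ C, no adjacent C=O → ether.
  CH(COOCH3): pendant –COOCH3: carbonyl C bonded to C and –OCH3 → ester.
  CH2OCH2: C–O–C with sp³ carbons on both sides and no adjacent C=O → ether.
  CH=CH: C=C double bond → alkene.
  CH2OCH2: C–O–C with sp³ carbons on both sides and no adjacent C=O → ether.
  COOCH2CH3: –C(=O)OCH2CH3: carbonyl C bonded to C and to –OEt → ester.
Ether appears at: CH(OCH3), CH2OCH2, CH2OCH2, CH(OCH3), CH2OCH2, CH2OCH2 → 6.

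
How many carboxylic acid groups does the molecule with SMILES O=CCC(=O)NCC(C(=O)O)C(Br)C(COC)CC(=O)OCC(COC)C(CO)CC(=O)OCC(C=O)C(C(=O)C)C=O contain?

Working along the chain:
  OHC: terminal –CHO: carbonyl C bonded to H and C → aldehyde.
  CH2CONHCH2: –C(=O)–N– linkage → amide (the N is not an amine).
  CH(COOH): pendant –COOH: carbonyl C bonded to C and –OH → carboxylic acid.
  CH(Br): halogen on an sp³ carbon → alkyl halide.
  CH(CH2OCH3): pendant –CH2OCH3: C–O–C linkage → ether.
  CH2COOCH2: –C(=O)–O–C with C on the carbonyl side → ester.
  CH(CH2OCH3): pendant –CH2OCH3: C–O–C linkage → ether.
  CH(CH2OH): pendant –CH2OH on an sp³ backbone C → alcohol.
  CH2COOCH2: –C(=O)–O–C with C on the carbonyl side → ester.
  CH(CHO): pendant –CHO: carbonyl C bonded to C and H → aldehyde.
  CH(COCH3): pendant –COCH3: carbonyl C bonded to two carbons → ketone.
  CHO: terminal –CHO: carbonyl C bonded to H and C → aldehyde.
Carboxylic acid appears at: CH(COOH) → 1.

1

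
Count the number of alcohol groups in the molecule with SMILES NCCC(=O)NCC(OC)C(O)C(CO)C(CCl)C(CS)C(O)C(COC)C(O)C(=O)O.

4

Working along the chain:
  H2NCH2: –NH2 on an sp³ carbon with no adjacent C=O → amine.
  CH2CONHCH2: –C(=O)–N– linkage → amide (the N is not an amine).
  CH(OCH3): pendant –OCH3: C–O–C with sp³ C, no adjacent C=O → ether.
  CH(OH): –OH on an sp³ carbon → alcohol (secondary).
  CH(CH2OH): pendant –CH2OH on an sp³ backbone C → alcohol.
  CH(CH2Cl): pendant –CH2X: halogen on sp³ carbon → alkyl halide.
  CH(CH2SH): pendant –CH2SH → thiol.
  CH(OH): –OH on an sp³ carbon → alcohol (secondary).
  CH(CH2OCH3): pendant –CH2OCH3: C–O–C linkage → ether.
  CH(OH): –OH on an sp³ carbon → alcohol (secondary).
  COOH: –COOH: carbonyl C bonded to –OH and C → carboxylic acid (the –OH is not a separate alcohol).
Alcohol appears at: CH(OH), CH(CH2OH), CH(OH), CH(OH) → 4.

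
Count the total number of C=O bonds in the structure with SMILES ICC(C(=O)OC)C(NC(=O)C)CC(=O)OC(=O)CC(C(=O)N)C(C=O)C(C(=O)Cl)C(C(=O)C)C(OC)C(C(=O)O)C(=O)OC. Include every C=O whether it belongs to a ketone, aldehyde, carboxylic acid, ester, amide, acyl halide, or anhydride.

CH(COOCH3): ester, 1 C=O (running total 1).
CH(NHCOCH3): amide, 1 C=O (running total 2).
CH2CO-O-COCH2: anhydride, 2 C=O (running total 4).
CH(CONH2): amide, 1 C=O (running total 5).
CH(CHO): aldehyde, 1 C=O (running total 6).
CH(COCl): acyl halide, 1 C=O (running total 7).
CH(COCH3): ketone, 1 C=O (running total 8).
CH(COOH): carboxylic acid, 1 C=O (running total 9).
COOCH3: ester, 1 C=O (running total 10).

10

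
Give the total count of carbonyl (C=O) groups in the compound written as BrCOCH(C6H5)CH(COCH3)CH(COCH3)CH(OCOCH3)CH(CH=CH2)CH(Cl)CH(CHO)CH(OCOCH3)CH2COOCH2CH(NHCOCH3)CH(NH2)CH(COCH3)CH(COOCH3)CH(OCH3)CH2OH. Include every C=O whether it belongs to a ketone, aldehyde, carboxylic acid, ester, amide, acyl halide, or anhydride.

BrCO: acyl halide, 1 C=O (running total 1).
CH(COCH3): ketone, 1 C=O (running total 2).
CH(COCH3): ketone, 1 C=O (running total 3).
CH(OCOCH3): ester, 1 C=O (running total 4).
CH(CHO): aldehyde, 1 C=O (running total 5).
CH(OCOCH3): ester, 1 C=O (running total 6).
CH2COOCH2: ester, 1 C=O (running total 7).
CH(NHCOCH3): amide, 1 C=O (running total 8).
CH(COCH3): ketone, 1 C=O (running total 9).
CH(COOCH3): ester, 1 C=O (running total 10).

10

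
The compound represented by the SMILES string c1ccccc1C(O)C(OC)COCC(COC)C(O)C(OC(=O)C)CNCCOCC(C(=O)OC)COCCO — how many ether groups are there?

5

Working along the chain:
  C6H5: C6H5– phenyl ring → arene.
  CH(OH): –OH on an sp³ carbon → alcohol (secondary).
  CH(OCH3): pendant –OCH3: C–O–C with sp³ C, no adjacent C=O → ether.
  CH2OCH2: C–O–C with sp³ carbons on both sides and no adjacent C=O → ether.
  CH(CH2OCH3): pendant –CH2OCH3: C–O–C linkage → ether.
  CH(OH): –OH on an sp³ carbon → alcohol (secondary).
  CH(OCOCH3): pendant –OC(=O)CH3: an acyloxy group → ester.
  CH2NHCH2: C–N–C with sp³ carbons and no adjacent C=O → amine (secondary).
  CH2OCH2: C–O–C with sp³ carbons on both sides and no adjacent C=O → ether.
  CH(COOCH3): pendant –COOCH3: carbonyl C bonded to C and –OCH3 → ester.
  CH2OCH2: C–O–C with sp³ carbons on both sides and no adjacent C=O → ether.
  CH2OH: –OH on an sp³ carbon → alcohol.
Ether appears at: CH(OCH3), CH2OCH2, CH(CH2OCH3), CH2OCH2, CH2OCH2 → 5.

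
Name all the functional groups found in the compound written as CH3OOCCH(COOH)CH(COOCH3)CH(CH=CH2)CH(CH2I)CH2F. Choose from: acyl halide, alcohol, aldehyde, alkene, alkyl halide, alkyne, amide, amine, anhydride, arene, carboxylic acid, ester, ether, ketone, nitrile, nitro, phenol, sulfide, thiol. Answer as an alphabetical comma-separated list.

Taking each segment in turn:
  CH3OOC: CH3O–C(=O)–: carbonyl C bonded to C and to –OCH3 → ester (not ketone + ether).
  CH(COOH): pendant –COOH: carbonyl C bonded to C and –OH → carboxylic acid.
  CH(COOCH3): pendant –COOCH3: carbonyl C bonded to C and –OCH3 → ester.
  CH(CH=CH2): pendant –CH=CH2: C=C double bond → alkene.
  CH(CH2I): pendant –CH2X: halogen on sp³ carbon → alkyl halide.
  CH2F: halogen on an sp³ carbon → alkyl halide.

alkene, alkyl halide, carboxylic acid, ester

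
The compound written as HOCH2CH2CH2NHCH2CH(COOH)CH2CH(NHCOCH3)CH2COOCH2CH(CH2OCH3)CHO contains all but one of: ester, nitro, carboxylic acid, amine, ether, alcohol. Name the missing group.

amine: present (CH2NHCH2 — C–N–C with sp³ carbons and no adjacent C=O → amine (secondary)).
carboxylic acid: present (CH(COOH) — pendant –COOH: carbonyl C bonded to C and –OH → carboxylic acid).
ether: present (CH(CH2OCH3) — pendant –CH2OCH3: C–O–C linkage → ether).
ester: present (CH2COOCH2 — –C(=O)–O–C with C on the carbonyl side → ester).
alcohol: present (HOCH2 — HO– on an sp³ carbon → alcohol).
nitro: no segment matches this pattern.

nitro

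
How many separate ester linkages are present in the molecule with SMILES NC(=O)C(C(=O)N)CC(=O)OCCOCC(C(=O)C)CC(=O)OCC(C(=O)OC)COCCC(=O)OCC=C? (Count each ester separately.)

4

Taking each segment in turn:
  H2NCO: –C(=O)NH2: carbonyl C bonded to C and to N → amide (the N is not a separate amine).
  CH(CONH2): pendant –CONH2: carbonyl C bonded to C and N → amide.
  CH2COOCH2: –C(=O)–O–C with C on the carbonyl side → ester.
  CH2OCH2: C–O–C with sp³ carbons on both sides and no adjacent C=O → ether.
  CH(COCH3): pendant –COCH3: carbonyl C bonded to two carbons → ketone.
  CH2COOCH2: –C(=O)–O–C with C on the carbonyl side → ester.
  CH(COOCH3): pendant –COOCH3: carbonyl C bonded to C and –OCH3 → ester.
  CH2OCH2: C–O–C with sp³ carbons on both sides and no adjacent C=O → ether.
  CH2COOCH2: –C(=O)–O–C with C on the carbonyl side → ester.
  CH=CH2: C=C double bond → alkene.
Ester appears at: CH2COOCH2, CH2COOCH2, CH(COOCH3), CH2COOCH2 → 4.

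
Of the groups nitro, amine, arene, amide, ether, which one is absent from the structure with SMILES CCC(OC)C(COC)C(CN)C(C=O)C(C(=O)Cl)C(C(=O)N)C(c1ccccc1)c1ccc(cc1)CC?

arene: present (CH(C6H5) — pendant –C6H5: benzene ring → arene).
amide: present (CH(CONH2) — pendant –CONH2: carbonyl C bonded to C and N → amide).
ether: present (CH(OCH3) — pendant –OCH3: C–O–C with sp³ C, no adjacent C=O → ether).
amine: present (CH(CH2NH2) — pendant –CH2NH2: N on sp³ C, no adjacent C=O → amine).
nitro: no segment matches this pattern.

nitro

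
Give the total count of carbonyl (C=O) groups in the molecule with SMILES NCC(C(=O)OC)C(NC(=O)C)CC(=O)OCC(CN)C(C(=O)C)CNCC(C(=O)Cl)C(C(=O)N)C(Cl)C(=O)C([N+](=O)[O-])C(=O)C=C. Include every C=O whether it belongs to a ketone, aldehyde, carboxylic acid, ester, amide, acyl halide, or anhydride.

8

CH(COOCH3): ester, 1 C=O (running total 1).
CH(NHCOCH3): amide, 1 C=O (running total 2).
CH2COOCH2: ester, 1 C=O (running total 3).
CH(COCH3): ketone, 1 C=O (running total 4).
CH(COCl): acyl halide, 1 C=O (running total 5).
CH(CONH2): amide, 1 C=O (running total 6).
CO: ketone, 1 C=O (running total 7).
CO: ketone, 1 C=O (running total 8).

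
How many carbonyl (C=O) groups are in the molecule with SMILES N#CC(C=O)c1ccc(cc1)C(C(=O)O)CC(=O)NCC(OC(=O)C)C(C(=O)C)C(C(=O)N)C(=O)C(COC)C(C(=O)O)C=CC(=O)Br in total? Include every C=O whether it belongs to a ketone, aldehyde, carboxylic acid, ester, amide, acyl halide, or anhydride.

9

CH(CHO): aldehyde, 1 C=O (running total 1).
CH(COOH): carboxylic acid, 1 C=O (running total 2).
CH2CONHCH2: amide, 1 C=O (running total 3).
CH(OCOCH3): ester, 1 C=O (running total 4).
CH(COCH3): ketone, 1 C=O (running total 5).
CH(CONH2): amide, 1 C=O (running total 6).
CO: ketone, 1 C=O (running total 7).
CH(COOH): carboxylic acid, 1 C=O (running total 8).
COBr: acyl halide, 1 C=O (running total 9).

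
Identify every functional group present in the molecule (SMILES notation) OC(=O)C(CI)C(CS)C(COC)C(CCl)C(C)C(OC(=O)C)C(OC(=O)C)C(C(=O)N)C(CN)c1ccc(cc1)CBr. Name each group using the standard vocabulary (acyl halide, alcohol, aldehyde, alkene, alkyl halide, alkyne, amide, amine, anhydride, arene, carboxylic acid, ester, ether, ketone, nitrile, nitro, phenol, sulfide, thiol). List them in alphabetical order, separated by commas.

Working along the chain:
  HOOC: –COOH: carbonyl C bonded to –OH and C → carboxylic acid (the –OH is not a separate alcohol).
  CH(CH2I): pendant –CH2X: halogen on sp³ carbon → alkyl halide.
  CH(CH2SH): pendant –CH2SH → thiol.
  CH(CH2OCH3): pendant –CH2OCH3: C–O–C linkage → ether.
  CH(CH2Cl): pendant –CH2X: halogen on sp³ carbon → alkyl halide.
  CH(OCOCH3): pendant –OC(=O)CH3: an acyloxy group → ester.
  CH(OCOCH3): pendant –OC(=O)CH3: an acyloxy group → ester.
  CH(CONH2): pendant –CONH2: carbonyl C bonded to C and N → amide.
  CH(CH2NH2): pendant –CH2NH2: N on sp³ C, no adjacent C=O → amine.
  C6H4: para-disubstituted benzene ring → arene.
  CH2Br: halogen on an sp³ carbon → alkyl halide.

alkyl halide, amide, amine, arene, carboxylic acid, ester, ether, thiol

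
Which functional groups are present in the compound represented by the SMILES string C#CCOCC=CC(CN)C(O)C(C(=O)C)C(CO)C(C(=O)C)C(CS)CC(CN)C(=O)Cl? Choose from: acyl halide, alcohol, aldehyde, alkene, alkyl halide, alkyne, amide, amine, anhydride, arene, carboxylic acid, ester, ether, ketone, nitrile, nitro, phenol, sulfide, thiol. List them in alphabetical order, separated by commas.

C≡C triple bond → alkyne.
C–O–C with sp³ carbons on both sides and no adjacent C=O → ether.
C=C double bond → alkene.
pendant –CH2NH2: N on sp³ C, no adjacent C=O → amine.
–OH on an sp³ carbon → alcohol (secondary).
pendant –COCH3: carbonyl C bonded to two carbons → ketone.
pendant –CH2OH on an sp³ backbone C → alcohol.
pendant –COCH3: carbonyl C bonded to two carbons → ketone.
pendant –CH2SH → thiol.
pendant –CH2NH2: N on sp³ C, no adjacent C=O → amine.
–C(=O)Cl: carbonyl C bonded to C and to a halogen → acyl halide (not alkyl halide).

acyl halide, alcohol, alkene, alkyne, amine, ether, ketone, thiol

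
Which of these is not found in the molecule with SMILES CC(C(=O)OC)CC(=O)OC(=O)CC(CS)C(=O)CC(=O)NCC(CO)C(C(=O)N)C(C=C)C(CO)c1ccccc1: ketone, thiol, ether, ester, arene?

thiol: present (CH(CH2SH) — pendant –CH2SH → thiol).
arene: present (C6H5 — –C6H5 phenyl ring → arene).
ketone: present (CO — –C(=O)– with carbon on both sides → ketone).
ester: present (CH(COOCH3) — pendant –COOCH3: carbonyl C bonded to C and –OCH3 → ester).
ether: absent. In CH(COOCH3), the C–O–C oxygen is adjacent to a C=O, so it belongs to an ester, not an ether.

ether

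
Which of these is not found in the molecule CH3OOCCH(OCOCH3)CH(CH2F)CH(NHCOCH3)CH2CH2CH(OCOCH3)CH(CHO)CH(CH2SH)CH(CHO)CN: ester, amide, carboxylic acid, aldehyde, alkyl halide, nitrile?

alkyl halide: present (CH(CH2F) — pendant –CH2X: halogen on sp³ carbon → alkyl halide).
nitrile: present (CN — –C≡N: carbon triple-bonded to nitrogen → nitrile).
aldehyde: present (CH(CHO) — pendant –CHO: carbonyl C bonded to C and H → aldehyde).
ester: present (CH3OOC — CH3O–C(=O)–: carbonyl C bonded to C and to –OCH3 → ester (not ketone + ether)).
amide: present (CH(NHCOCH3) — pendant –NHC(=O)CH3: N bonded to a carbonyl → amide (not amine)).
carboxylic acid: absent. In each of CH3OOC and CH(OCOCH3), the acyl oxygen is bonded to carbon (–O–C), not to H, so this is an ester. In CH(NHCOCH3), the carbonyl is bonded to nitrogen, not to –OH; that is an amide.

carboxylic acid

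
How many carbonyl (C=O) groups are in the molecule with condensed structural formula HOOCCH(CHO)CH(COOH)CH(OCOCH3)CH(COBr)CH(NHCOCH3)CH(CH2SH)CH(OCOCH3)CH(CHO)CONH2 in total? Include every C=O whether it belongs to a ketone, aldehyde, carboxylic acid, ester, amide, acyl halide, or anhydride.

9

HOOC: carboxylic acid, 1 C=O (running total 1).
CH(CHO): aldehyde, 1 C=O (running total 2).
CH(COOH): carboxylic acid, 1 C=O (running total 3).
CH(OCOCH3): ester, 1 C=O (running total 4).
CH(COBr): acyl halide, 1 C=O (running total 5).
CH(NHCOCH3): amide, 1 C=O (running total 6).
CH(OCOCH3): ester, 1 C=O (running total 7).
CH(CHO): aldehyde, 1 C=O (running total 8).
CONH2: amide, 1 C=O (running total 9).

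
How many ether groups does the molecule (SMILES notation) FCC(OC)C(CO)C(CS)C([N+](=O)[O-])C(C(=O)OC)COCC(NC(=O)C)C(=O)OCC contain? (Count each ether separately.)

Reading the structure from left to right:
  FCH2: halogen on an sp³ carbon → alkyl halide.
  CH(OCH3): pendant –OCH3: C–O–C with sp³ C, no adjacent C=O → ether.
  CH(CH2OH): pendant –CH2OH on an sp³ backbone C → alcohol.
  CH(CH2SH): pendant –CH2SH → thiol.
  CH(NO2): –NO2 on an sp³ carbon → nitro (the N=O is not a carbonyl).
  CH(COOCH3): pendant –COOCH3: carbonyl C bonded to C and –OCH3 → ester.
  CH2OCH2: C–O–C with sp³ carbons on both sides and no adjacent C=O → ether.
  CH(NHCOCH3): pendant –NHC(=O)CH3: N bonded to a carbonyl → amide (not amine).
  COOCH2CH3: –C(=O)OCH2CH3: carbonyl C bonded to C and to –OEt → ester.
Ether appears at: CH(OCH3), CH2OCH2 → 2.

2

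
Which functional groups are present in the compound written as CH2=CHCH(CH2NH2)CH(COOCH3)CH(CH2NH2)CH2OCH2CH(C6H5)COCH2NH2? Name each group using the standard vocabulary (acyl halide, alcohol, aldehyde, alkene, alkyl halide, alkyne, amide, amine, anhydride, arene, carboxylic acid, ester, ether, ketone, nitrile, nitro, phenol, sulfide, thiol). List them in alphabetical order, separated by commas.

alkene, amine, arene, ester, ether, ketone

Reading the structure from left to right:
  CH2=CH: C=C double bond → alkene.
  CH(CH2NH2): pendant –CH2NH2: N on sp³ C, no adjacent C=O → amine.
  CH(COOCH3): pendant –COOCH3: carbonyl C bonded to C and –OCH3 → ester.
  CH(CH2NH2): pendant –CH2NH2: N on sp³ C, no adjacent C=O → amine.
  CH2OCH2: C–O–C with sp³ carbons on both sides and no adjacent C=O → ether.
  CH(C6H5): pendant –C6H5: benzene ring → arene.
  CO: –C(=O)– with carbon on both sides → ketone.
  CH2NH2: –NH2 on an sp³ carbon with no adjacent C=O → amine.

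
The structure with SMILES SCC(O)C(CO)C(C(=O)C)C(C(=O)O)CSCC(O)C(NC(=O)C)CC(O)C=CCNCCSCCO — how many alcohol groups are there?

5

Taking each segment in turn:
  HSCH2: –SH on an sp³ carbon → thiol.
  CH(OH): –OH on an sp³ carbon → alcohol (secondary).
  CH(CH2OH): pendant –CH2OH on an sp³ backbone C → alcohol.
  CH(COCH3): pendant –COCH3: carbonyl C bonded to two carbons → ketone.
  CH(COOH): pendant –COOH: carbonyl C bonded to C and –OH → carboxylic acid.
  CH2SCH2: C–S–C linkage → sulfide (thioether).
  CH(OH): –OH on an sp³ carbon → alcohol (secondary).
  CH(NHCOCH3): pendant –NHC(=O)CH3: N bonded to a carbonyl → amide (not amine).
  CH(OH): –OH on an sp³ carbon → alcohol (secondary).
  CH=CH: C=C double bond → alkene.
  CH2NHCH2: C–N–C with sp³ carbons and no adjacent C=O → amine (secondary).
  CH2SCH2: C–S–C linkage → sulfide (thioether).
  CH2OH: –OH on an sp³ carbon → alcohol.
Alcohol appears at: CH(OH), CH(CH2OH), CH(OH), CH(OH), CH2OH → 5.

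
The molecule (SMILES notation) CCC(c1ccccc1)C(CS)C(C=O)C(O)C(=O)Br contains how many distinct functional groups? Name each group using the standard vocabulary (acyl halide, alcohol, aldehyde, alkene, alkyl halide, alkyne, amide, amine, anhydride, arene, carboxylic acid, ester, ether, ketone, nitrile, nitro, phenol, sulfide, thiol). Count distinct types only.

5

Reading the structure from left to right:
  CH(C6H5): pendant –C6H5: benzene ring → arene.
  CH(CH2SH): pendant –CH2SH → thiol.
  CH(CHO): pendant –CHO: carbonyl C bonded to C and H → aldehyde.
  CH(OH): –OH on an sp³ carbon → alcohol (secondary).
  COBr: –C(=O)Br: carbonyl C bonded to C and to a halogen → acyl halide (not alkyl halide).
Distinct types present: acyl halide, alcohol, aldehyde, arene, thiol.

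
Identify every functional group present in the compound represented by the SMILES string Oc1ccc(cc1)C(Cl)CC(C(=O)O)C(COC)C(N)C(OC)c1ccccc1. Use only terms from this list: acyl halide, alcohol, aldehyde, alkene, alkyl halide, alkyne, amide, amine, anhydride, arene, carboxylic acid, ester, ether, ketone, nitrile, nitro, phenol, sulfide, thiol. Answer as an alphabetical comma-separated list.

Working along the chain:
  HOC6H4: –OH attached directly to an aromatic ring → phenol (not alcohol); the ring itself is an arene.
  CH(Cl): halogen on an sp³ carbon → alkyl halide.
  CH(COOH): pendant –COOH: carbonyl C bonded to C and –OH → carboxylic acid.
  CH(CH2OCH3): pendant –CH2OCH3: C–O–C linkage → ether.
  CH(NH2): –NH2 on an sp³ carbon with no adjacent C=O → amine.
  CH(OCH3): pendant –OCH3: C–O–C with sp³ C, no adjacent C=O → ether.
  C6H5: –C6H5 phenyl ring → arene.

alkyl halide, amine, arene, carboxylic acid, ether, phenol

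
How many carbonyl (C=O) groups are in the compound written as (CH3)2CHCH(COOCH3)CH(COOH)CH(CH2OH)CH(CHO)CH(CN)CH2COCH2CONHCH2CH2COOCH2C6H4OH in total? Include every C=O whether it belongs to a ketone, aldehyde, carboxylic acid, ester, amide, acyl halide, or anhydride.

CH(COOCH3): ester, 1 C=O (running total 1).
CH(COOH): carboxylic acid, 1 C=O (running total 2).
CH(CHO): aldehyde, 1 C=O (running total 3).
CO: ketone, 1 C=O (running total 4).
CH2CONHCH2: amide, 1 C=O (running total 5).
CH2COOCH2: ester, 1 C=O (running total 6).

6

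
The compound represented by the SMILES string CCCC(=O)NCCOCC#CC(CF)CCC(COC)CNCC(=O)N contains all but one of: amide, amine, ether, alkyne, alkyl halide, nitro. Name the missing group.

ether: present (CH2OCH2 — C–O–C with sp³ carbons on both sides and no adjacent C=O → ether).
amide: present (CH2CONHCH2 — –C(=O)–N– linkage → amide (the N is not an amine)).
alkyne: present (C≡C — C≡C triple bond → alkyne).
amine: present (CH2NHCH2 — C–N–C with sp³ carbons and no adjacent C=O → amine (secondary)).
alkyl halide: present (CH(CH2F) — pendant –CH2X: halogen on sp³ carbon → alkyl halide).
nitro: no segment matches this pattern.

nitro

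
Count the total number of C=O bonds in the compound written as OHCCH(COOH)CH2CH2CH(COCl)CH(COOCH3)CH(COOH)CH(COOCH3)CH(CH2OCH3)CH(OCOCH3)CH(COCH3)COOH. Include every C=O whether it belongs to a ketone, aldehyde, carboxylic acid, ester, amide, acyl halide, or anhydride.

OHC: aldehyde, 1 C=O (running total 1).
CH(COOH): carboxylic acid, 1 C=O (running total 2).
CH(COCl): acyl halide, 1 C=O (running total 3).
CH(COOCH3): ester, 1 C=O (running total 4).
CH(COOH): carboxylic acid, 1 C=O (running total 5).
CH(COOCH3): ester, 1 C=O (running total 6).
CH(OCOCH3): ester, 1 C=O (running total 7).
CH(COCH3): ketone, 1 C=O (running total 8).
COOH: carboxylic acid, 1 C=O (running total 9).

9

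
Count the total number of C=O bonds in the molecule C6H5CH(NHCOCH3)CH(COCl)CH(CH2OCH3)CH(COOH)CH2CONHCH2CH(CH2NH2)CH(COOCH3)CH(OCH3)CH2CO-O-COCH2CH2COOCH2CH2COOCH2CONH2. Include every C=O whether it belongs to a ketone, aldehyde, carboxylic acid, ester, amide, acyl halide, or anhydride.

CH(NHCOCH3): amide, 1 C=O (running total 1).
CH(COCl): acyl halide, 1 C=O (running total 2).
CH(COOH): carboxylic acid, 1 C=O (running total 3).
CH2CONHCH2: amide, 1 C=O (running total 4).
CH(COOCH3): ester, 1 C=O (running total 5).
CH2CO-O-COCH2: anhydride, 2 C=O (running total 7).
CH2COOCH2: ester, 1 C=O (running total 8).
CH2COOCH2: ester, 1 C=O (running total 9).
CONH2: amide, 1 C=O (running total 10).

10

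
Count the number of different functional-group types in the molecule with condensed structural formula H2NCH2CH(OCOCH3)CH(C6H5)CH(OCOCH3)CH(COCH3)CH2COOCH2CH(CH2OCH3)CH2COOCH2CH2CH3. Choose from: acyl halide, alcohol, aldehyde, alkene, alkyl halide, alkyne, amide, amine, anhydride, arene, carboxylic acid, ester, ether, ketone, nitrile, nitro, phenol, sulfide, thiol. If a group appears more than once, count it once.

5

–NH2 on an sp³ carbon with no adjacent C=O → amine.
pendant –OC(=O)CH3: an acyloxy group → ester.
pendant –C6H5: benzene ring → arene.
pendant –OC(=O)CH3: an acyloxy group → ester.
pendant –COCH3: carbonyl C bonded to two carbons → ketone.
–C(=O)–O–C with C on the carbonyl side → ester.
pendant –CH2OCH3: C–O–C linkage → ether.
–C(=O)–O–C with C on the carbonyl side → ester.
Distinct types present: amine, arene, ester, ether, ketone.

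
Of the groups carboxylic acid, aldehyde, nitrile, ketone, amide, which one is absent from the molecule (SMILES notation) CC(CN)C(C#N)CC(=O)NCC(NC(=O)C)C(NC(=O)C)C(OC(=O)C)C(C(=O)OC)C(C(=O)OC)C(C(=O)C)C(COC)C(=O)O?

carboxylic acid: present (COOH — –COOH: carbonyl C bonded to –OH and C → carboxylic acid (the –OH is not a separate alcohol)).
amide: present (CH2CONHCH2 — –C(=O)–N– linkage → amide (the N is not an amine)).
nitrile: present (CH(CN) — pendant –C≡N: nitrile).
ketone: present (CH(COCH3) — pendant –COCH3: carbonyl C bonded to two carbons → ketone).
aldehyde: absent. In CH(COCH3), the carbonyl carbon is bonded to two carbons, so it is a ketone, not an aldehyde. In COOH, the carbonyl carbon bears –OH, not –H, so it is a carboxylic acid.

aldehyde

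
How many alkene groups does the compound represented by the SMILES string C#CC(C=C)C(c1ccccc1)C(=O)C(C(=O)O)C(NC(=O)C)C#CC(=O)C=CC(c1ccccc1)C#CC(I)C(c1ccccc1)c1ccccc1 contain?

2

C≡C triple bond → alkyne.
pendant –CH=CH2: C=C double bond → alkene.
pendant –C6H5: benzene ring → arene.
–C(=O)– with carbon on both sides → ketone.
pendant –COOH: carbonyl C bonded to C and –OH → carboxylic acid.
pendant –NHC(=O)CH3: N bonded to a carbonyl → amide (not amine).
C≡C triple bond → alkyne.
–C(=O)– with carbon on both sides → ketone.
C=C double bond → alkene.
pendant –C6H5: benzene ring → arene.
C≡C triple bond → alkyne.
halogen on an sp³ carbon → alkyl halide.
pendant –C6H5: benzene ring → arene.
–C6H5 phenyl ring → arene.
Alkene appears at: CH(CH=CH2), CH=CH → 2.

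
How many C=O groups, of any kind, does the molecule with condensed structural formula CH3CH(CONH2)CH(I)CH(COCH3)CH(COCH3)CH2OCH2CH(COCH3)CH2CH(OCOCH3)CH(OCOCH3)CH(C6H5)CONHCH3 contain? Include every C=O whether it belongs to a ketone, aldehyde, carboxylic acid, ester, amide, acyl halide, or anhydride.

7

CH(CONH2): amide, 1 C=O (running total 1).
CH(COCH3): ketone, 1 C=O (running total 2).
CH(COCH3): ketone, 1 C=O (running total 3).
CH(COCH3): ketone, 1 C=O (running total 4).
CH(OCOCH3): ester, 1 C=O (running total 5).
CH(OCOCH3): ester, 1 C=O (running total 6).
CONHCH3: amide, 1 C=O (running total 7).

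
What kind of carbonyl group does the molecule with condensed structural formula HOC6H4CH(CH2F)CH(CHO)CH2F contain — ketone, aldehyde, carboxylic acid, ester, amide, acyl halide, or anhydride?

aldehyde

The carbonyl is in the CH(CHO) segment: pendant –CHO: carbonyl C bonded to C and H → aldehyde.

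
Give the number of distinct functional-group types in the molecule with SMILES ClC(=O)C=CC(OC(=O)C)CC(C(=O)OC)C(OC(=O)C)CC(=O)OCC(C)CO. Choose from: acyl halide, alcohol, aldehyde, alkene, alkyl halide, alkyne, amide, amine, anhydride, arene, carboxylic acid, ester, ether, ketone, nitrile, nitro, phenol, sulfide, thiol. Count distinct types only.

4

–C(=O)Cl: carbonyl C bonded to C and to a halogen → acyl halide (not alkyl halide).
C=C double bond → alkene.
pendant –OC(=O)CH3: an acyloxy group → ester.
pendant –COOCH3: carbonyl C bonded to C and –OCH3 → ester.
pendant –OC(=O)CH3: an acyloxy group → ester.
–C(=O)–O–C with C on the carbonyl side → ester.
–OH on an sp³ carbon → alcohol.
Distinct types present: acyl halide, alcohol, alkene, ester.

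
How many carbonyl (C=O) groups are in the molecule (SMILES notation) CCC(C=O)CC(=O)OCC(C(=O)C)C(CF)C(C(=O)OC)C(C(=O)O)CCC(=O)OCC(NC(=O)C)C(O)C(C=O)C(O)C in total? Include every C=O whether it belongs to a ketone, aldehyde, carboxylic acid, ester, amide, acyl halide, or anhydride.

CH(CHO): aldehyde, 1 C=O (running total 1).
CH2COOCH2: ester, 1 C=O (running total 2).
CH(COCH3): ketone, 1 C=O (running total 3).
CH(COOCH3): ester, 1 C=O (running total 4).
CH(COOH): carboxylic acid, 1 C=O (running total 5).
CH2COOCH2: ester, 1 C=O (running total 6).
CH(NHCOCH3): amide, 1 C=O (running total 7).
CH(CHO): aldehyde, 1 C=O (running total 8).

8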